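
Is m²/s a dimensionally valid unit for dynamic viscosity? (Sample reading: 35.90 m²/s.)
No

dynamic viscosity has SI base units: kg / (m * s)
m²/s does NOT reduce to kg / (m * s); a valid unit for dynamic viscosity would be e.g. Pa·s.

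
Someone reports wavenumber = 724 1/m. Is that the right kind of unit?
Yes

wavenumber has SI base units: 1 / m
1/m reduces to the same SI base units, so it is a valid unit for wavenumber.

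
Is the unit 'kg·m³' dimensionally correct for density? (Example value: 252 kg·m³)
No

density has SI base units: kg / m^3
kg·m³ does NOT reduce to kg / m^3; a valid unit for density would be e.g. kg/m³.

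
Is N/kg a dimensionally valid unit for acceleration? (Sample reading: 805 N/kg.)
Yes

acceleration has SI base units: m / s^2
N/kg reduces to the same SI base units, so it is a valid unit for acceleration.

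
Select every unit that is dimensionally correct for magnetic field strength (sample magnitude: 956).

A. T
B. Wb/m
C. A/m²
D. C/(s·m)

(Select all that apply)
D

magnetic field strength has SI base units: A / m

Checking each option against A / m:
  A. T: ✗ does not match
  B. Wb/m: ✗ does not match
  C. A/m²: ✗ does not match
  D. C/(s·m): ✓ matches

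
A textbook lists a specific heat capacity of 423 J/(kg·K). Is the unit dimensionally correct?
Yes

specific heat capacity has SI base units: m^2 / (s^2 * K)
J/(kg·K) reduces to the same SI base units, so it is a valid unit for specific heat capacity.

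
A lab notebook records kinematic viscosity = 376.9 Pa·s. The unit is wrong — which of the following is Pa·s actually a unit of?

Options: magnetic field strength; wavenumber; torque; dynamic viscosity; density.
dynamic viscosity

kinematic viscosity should have units dimensionally equivalent to m^2 / s (e.g. m²/s).
The given unit 'Pa·s' reduces to kg / (m * s). Of the listed options, that is the dimensionality of dynamic viscosity.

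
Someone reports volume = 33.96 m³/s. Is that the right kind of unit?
No

volume has SI base units: m^3
m³/s does NOT reduce to m^3; a valid unit for volume would be e.g. m³.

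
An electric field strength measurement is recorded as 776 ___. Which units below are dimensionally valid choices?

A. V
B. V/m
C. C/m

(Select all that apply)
B

electric field strength has SI base units: kg * m / (A * s^3)

Checking each option against kg * m / (A * s^3):
  A. V: ✗ does not match
  B. V/m: ✓ matches
  C. C/m: ✗ does not match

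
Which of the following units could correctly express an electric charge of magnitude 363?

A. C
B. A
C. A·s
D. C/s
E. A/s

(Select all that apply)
A, C

electric charge has SI base units: A * s

Checking each option against A * s:
  A. C: ✓ matches
  B. A: ✗ does not match
  C. A·s: ✓ matches
  D. C/s: ✗ does not match
  E. A/s: ✗ does not match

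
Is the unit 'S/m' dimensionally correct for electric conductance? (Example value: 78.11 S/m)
No

electric conductance has SI base units: A^2 * s^3 / (kg * m^2)
S/m does NOT reduce to A^2 * s^3 / (kg * m^2); a valid unit for electric conductance would be e.g. S.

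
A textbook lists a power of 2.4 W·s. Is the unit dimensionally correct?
No

power has SI base units: kg * m^2 / s^3
W·s does NOT reduce to kg * m^2 / s^3; a valid unit for power would be e.g. W.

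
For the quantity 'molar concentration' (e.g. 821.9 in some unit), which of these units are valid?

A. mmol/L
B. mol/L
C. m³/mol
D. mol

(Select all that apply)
A, B

molar concentration has SI base units: mol / m^3

Checking each option against mol / m^3:
  A. mmol/L: ✓ matches
  B. mol/L: ✓ matches
  C. m³/mol: ✗ does not match
  D. mol: ✗ does not match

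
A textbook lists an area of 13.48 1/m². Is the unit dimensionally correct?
No

area has SI base units: m^2
1/m² does NOT reduce to m^2; a valid unit for area would be e.g. m².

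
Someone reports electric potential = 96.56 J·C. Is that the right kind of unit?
No

electric potential has SI base units: kg * m^2 / (A * s^3)
J·C does NOT reduce to kg * m^2 / (A * s^3); a valid unit for electric potential would be e.g. V.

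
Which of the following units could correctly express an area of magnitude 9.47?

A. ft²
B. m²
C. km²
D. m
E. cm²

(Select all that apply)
A, B, C, E

area has SI base units: m^2

Checking each option against m^2:
  A. ft²: ✓ matches
  B. m²: ✓ matches
  C. km²: ✓ matches
  D. m: ✗ does not match
  E. cm²: ✓ matches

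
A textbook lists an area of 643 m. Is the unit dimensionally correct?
No

area has SI base units: m^2
m does NOT reduce to m^2; a valid unit for area would be e.g. m².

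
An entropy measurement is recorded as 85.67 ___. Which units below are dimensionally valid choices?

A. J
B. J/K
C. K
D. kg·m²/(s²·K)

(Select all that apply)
B, D

entropy has SI base units: kg * m^2 / (s^2 * K)

Checking each option against kg * m^2 / (s^2 * K):
  A. J: ✗ does not match
  B. J/K: ✓ matches
  C. K: ✗ does not match
  D. kg·m²/(s²·K): ✓ matches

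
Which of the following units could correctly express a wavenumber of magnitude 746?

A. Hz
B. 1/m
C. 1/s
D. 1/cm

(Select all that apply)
B, D

wavenumber has SI base units: 1 / m

Checking each option against 1 / m:
  A. Hz: ✗ does not match
  B. 1/m: ✓ matches
  C. 1/s: ✗ does not match
  D. 1/cm: ✓ matches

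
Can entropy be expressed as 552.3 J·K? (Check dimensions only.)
No

entropy has SI base units: kg * m^2 / (s^2 * K)
J·K does NOT reduce to kg * m^2 / (s^2 * K); a valid unit for entropy would be e.g. J/K.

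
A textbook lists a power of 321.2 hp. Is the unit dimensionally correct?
Yes

power has SI base units: kg * m^2 / s^3
hp reduces to the same SI base units, so it is a valid unit for power.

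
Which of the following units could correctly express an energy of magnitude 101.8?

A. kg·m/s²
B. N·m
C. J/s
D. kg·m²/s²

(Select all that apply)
B, D

energy has SI base units: kg * m^2 / s^2

Checking each option against kg * m^2 / s^2:
  A. kg·m/s²: ✗ does not match
  B. N·m: ✓ matches
  C. J/s: ✗ does not match
  D. kg·m²/s²: ✓ matches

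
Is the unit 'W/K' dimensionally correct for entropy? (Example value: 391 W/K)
No

entropy has SI base units: kg * m^2 / (s^2 * K)
W/K does NOT reduce to kg * m^2 / (s^2 * K); a valid unit for entropy would be e.g. J/K.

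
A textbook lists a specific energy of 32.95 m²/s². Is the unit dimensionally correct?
Yes

specific energy has SI base units: m^2 / s^2
m²/s² reduces to the same SI base units, so it is a valid unit for specific energy.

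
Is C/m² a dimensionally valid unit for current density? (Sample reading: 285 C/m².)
No

current density has SI base units: A / m^2
C/m² does NOT reduce to A / m^2; a valid unit for current density would be e.g. A/m².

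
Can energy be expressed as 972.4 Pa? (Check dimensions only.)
No

energy has SI base units: kg * m^2 / s^2
Pa does NOT reduce to kg * m^2 / s^2; a valid unit for energy would be e.g. J.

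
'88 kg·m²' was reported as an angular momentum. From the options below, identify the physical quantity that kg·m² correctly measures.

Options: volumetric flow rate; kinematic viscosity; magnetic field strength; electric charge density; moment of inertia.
moment of inertia

angular momentum should have units dimensionally equivalent to kg * m^2 / s (e.g. kg·m²/s).
The given unit 'kg·m²' reduces to kg * m^2. Of the listed options, that is the dimensionality of moment of inertia.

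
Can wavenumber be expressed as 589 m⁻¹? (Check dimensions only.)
Yes

wavenumber has SI base units: 1 / m
m⁻¹ reduces to the same SI base units, so it is a valid unit for wavenumber.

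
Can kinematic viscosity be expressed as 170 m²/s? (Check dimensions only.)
Yes

kinematic viscosity has SI base units: m^2 / s
m²/s reduces to the same SI base units, so it is a valid unit for kinematic viscosity.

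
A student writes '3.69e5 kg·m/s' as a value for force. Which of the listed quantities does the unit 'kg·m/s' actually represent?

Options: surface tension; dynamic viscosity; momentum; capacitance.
momentum

force should have units dimensionally equivalent to kg * m / s^2 (e.g. N).
The given unit 'kg·m/s' reduces to kg * m / s. Of the listed options, that is the dimensionality of momentum.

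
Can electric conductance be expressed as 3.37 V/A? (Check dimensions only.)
No

electric conductance has SI base units: A^2 * s^3 / (kg * m^2)
V/A does NOT reduce to A^2 * s^3 / (kg * m^2); a valid unit for electric conductance would be e.g. S.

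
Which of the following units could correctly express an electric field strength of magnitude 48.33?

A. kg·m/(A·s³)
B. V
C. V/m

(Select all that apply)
A, C

electric field strength has SI base units: kg * m / (A * s^3)

Checking each option against kg * m / (A * s^3):
  A. kg·m/(A·s³): ✓ matches
  B. V: ✗ does not match
  C. V/m: ✓ matches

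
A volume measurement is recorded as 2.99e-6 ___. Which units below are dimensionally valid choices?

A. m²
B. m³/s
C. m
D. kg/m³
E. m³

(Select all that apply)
E

volume has SI base units: m^3

Checking each option against m^3:
  A. m²: ✗ does not match
  B. m³/s: ✗ does not match
  C. m: ✗ does not match
  D. kg/m³: ✗ does not match
  E. m³: ✓ matches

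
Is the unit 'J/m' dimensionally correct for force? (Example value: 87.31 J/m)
Yes

force has SI base units: kg * m / s^2
J/m reduces to the same SI base units, so it is a valid unit for force.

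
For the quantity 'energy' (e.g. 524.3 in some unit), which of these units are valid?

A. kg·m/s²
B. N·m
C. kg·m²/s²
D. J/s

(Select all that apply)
B, C

energy has SI base units: kg * m^2 / s^2

Checking each option against kg * m^2 / s^2:
  A. kg·m/s²: ✗ does not match
  B. N·m: ✓ matches
  C. kg·m²/s²: ✓ matches
  D. J/s: ✗ does not match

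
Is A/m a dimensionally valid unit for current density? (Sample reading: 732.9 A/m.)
No

current density has SI base units: A / m^2
A/m does NOT reduce to A / m^2; a valid unit for current density would be e.g. A/m².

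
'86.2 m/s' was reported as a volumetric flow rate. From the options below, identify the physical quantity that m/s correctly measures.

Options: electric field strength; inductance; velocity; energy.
velocity

volumetric flow rate should have units dimensionally equivalent to m^3 / s (e.g. m³/s).
The given unit 'm/s' reduces to m / s. Of the listed options, that is the dimensionality of velocity.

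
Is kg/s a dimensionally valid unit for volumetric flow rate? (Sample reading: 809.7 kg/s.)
No

volumetric flow rate has SI base units: m^3 / s
kg/s does NOT reduce to m^3 / s; a valid unit for volumetric flow rate would be e.g. m³/s.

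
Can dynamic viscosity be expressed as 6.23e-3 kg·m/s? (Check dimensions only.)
No

dynamic viscosity has SI base units: kg / (m * s)
kg·m/s does NOT reduce to kg / (m * s); a valid unit for dynamic viscosity would be e.g. Pa·s.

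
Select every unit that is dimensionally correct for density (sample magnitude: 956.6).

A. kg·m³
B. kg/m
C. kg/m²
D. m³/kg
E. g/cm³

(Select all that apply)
E

density has SI base units: kg / m^3

Checking each option against kg / m^3:
  A. kg·m³: ✗ does not match
  B. kg/m: ✗ does not match
  C. kg/m²: ✗ does not match
  D. m³/kg: ✗ does not match
  E. g/cm³: ✓ matches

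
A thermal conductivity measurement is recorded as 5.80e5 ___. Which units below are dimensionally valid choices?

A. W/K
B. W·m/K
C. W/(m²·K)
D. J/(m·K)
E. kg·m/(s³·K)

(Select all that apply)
E

thermal conductivity has SI base units: kg * m / (s^3 * K)

Checking each option against kg * m / (s^3 * K):
  A. W/K: ✗ does not match
  B. W·m/K: ✗ does not match
  C. W/(m²·K): ✗ does not match
  D. J/(m·K): ✗ does not match
  E. kg·m/(s³·K): ✓ matches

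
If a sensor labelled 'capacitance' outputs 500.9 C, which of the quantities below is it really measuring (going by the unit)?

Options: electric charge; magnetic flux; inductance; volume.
electric charge

capacitance should have units dimensionally equivalent to A^2 * s^4 / (kg * m^2) (e.g. F).
The given unit 'C' reduces to A * s. Of the listed options, that is the dimensionality of electric charge.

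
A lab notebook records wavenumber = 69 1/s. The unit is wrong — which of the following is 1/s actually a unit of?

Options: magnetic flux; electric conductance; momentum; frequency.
frequency

wavenumber should have units dimensionally equivalent to 1 / m (e.g. 1/m).
The given unit '1/s' reduces to 1 / s. Of the listed options, that is the dimensionality of frequency.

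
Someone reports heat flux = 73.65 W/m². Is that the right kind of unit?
Yes

heat flux has SI base units: kg / s^3
W/m² reduces to the same SI base units, so it is a valid unit for heat flux.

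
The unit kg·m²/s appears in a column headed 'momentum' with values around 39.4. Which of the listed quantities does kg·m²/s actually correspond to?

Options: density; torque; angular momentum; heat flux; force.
angular momentum

momentum should have units dimensionally equivalent to kg * m / s (e.g. kg·m/s).
The given unit 'kg·m²/s' reduces to kg * m^2 / s. Of the listed options, that is the dimensionality of angular momentum.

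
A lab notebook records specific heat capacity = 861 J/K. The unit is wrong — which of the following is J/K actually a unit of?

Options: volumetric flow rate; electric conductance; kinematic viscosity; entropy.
entropy

specific heat capacity should have units dimensionally equivalent to m^2 / (s^2 * K) (e.g. J/(kg·K)).
The given unit 'J/K' reduces to kg * m^2 / (s^2 * K). Of the listed options, that is the dimensionality of entropy.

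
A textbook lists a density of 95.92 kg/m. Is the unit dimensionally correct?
No

density has SI base units: kg / m^3
kg/m does NOT reduce to kg / m^3; a valid unit for density would be e.g. kg/m³.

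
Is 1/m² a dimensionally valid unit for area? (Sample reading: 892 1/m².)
No

area has SI base units: m^2
1/m² does NOT reduce to m^2; a valid unit for area would be e.g. m².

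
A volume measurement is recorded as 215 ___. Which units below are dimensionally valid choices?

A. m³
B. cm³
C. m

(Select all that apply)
A, B

volume has SI base units: m^3

Checking each option against m^3:
  A. m³: ✓ matches
  B. cm³: ✓ matches
  C. m: ✗ does not match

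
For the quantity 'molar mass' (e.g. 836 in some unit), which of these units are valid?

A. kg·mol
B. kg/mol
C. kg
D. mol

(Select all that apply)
B

molar mass has SI base units: kg / mol

Checking each option against kg / mol:
  A. kg·mol: ✗ does not match
  B. kg/mol: ✓ matches
  C. kg: ✗ does not match
  D. mol: ✗ does not match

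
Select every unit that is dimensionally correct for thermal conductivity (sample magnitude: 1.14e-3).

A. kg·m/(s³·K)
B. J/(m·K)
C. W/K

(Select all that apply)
A

thermal conductivity has SI base units: kg * m / (s^3 * K)

Checking each option against kg * m / (s^3 * K):
  A. kg·m/(s³·K): ✓ matches
  B. J/(m·K): ✗ does not match
  C. W/K: ✗ does not match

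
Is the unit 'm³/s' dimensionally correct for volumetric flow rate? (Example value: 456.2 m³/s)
Yes

volumetric flow rate has SI base units: m^3 / s
m³/s reduces to the same SI base units, so it is a valid unit for volumetric flow rate.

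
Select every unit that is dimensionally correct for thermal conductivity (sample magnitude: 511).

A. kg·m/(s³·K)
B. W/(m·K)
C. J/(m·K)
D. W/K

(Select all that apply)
A, B

thermal conductivity has SI base units: kg * m / (s^3 * K)

Checking each option against kg * m / (s^3 * K):
  A. kg·m/(s³·K): ✓ matches
  B. W/(m·K): ✓ matches
  C. J/(m·K): ✗ does not match
  D. W/K: ✗ does not match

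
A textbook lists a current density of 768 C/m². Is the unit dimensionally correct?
No

current density has SI base units: A / m^2
C/m² does NOT reduce to A / m^2; a valid unit for current density would be e.g. A/m².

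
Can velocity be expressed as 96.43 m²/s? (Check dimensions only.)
No

velocity has SI base units: m / s
m²/s does NOT reduce to m / s; a valid unit for velocity would be e.g. m/s.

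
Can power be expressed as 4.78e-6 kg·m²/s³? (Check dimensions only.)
Yes

power has SI base units: kg * m^2 / s^3
kg·m²/s³ reduces to the same SI base units, so it is a valid unit for power.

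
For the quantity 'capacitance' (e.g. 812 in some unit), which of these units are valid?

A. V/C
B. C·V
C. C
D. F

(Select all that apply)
D

capacitance has SI base units: A^2 * s^4 / (kg * m^2)

Checking each option against A^2 * s^4 / (kg * m^2):
  A. V/C: ✗ does not match
  B. C·V: ✗ does not match
  C. C: ✗ does not match
  D. F: ✓ matches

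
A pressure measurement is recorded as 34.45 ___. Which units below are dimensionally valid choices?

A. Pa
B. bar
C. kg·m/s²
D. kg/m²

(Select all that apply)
A, B

pressure has SI base units: kg / (m * s^2)

Checking each option against kg / (m * s^2):
  A. Pa: ✓ matches
  B. bar: ✓ matches
  C. kg·m/s²: ✗ does not match
  D. kg/m²: ✗ does not match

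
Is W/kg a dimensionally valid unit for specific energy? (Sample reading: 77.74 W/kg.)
No

specific energy has SI base units: m^2 / s^2
W/kg does NOT reduce to m^2 / s^2; a valid unit for specific energy would be e.g. J/kg.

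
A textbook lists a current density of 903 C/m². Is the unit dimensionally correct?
No

current density has SI base units: A / m^2
C/m² does NOT reduce to A / m^2; a valid unit for current density would be e.g. A/m².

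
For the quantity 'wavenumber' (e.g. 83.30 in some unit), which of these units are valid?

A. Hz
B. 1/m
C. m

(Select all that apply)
B

wavenumber has SI base units: 1 / m

Checking each option against 1 / m:
  A. Hz: ✗ does not match
  B. 1/m: ✓ matches
  C. m: ✗ does not match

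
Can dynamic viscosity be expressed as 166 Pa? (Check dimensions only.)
No

dynamic viscosity has SI base units: kg / (m * s)
Pa does NOT reduce to kg / (m * s); a valid unit for dynamic viscosity would be e.g. Pa·s.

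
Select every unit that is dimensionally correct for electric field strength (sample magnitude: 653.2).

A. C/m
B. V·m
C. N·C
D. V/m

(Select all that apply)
D

electric field strength has SI base units: kg * m / (A * s^3)

Checking each option against kg * m / (A * s^3):
  A. C/m: ✗ does not match
  B. V·m: ✗ does not match
  C. N·C: ✗ does not match
  D. V/m: ✓ matches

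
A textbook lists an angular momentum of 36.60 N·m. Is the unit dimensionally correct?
No

angular momentum has SI base units: kg * m^2 / s
N·m does NOT reduce to kg * m^2 / s; a valid unit for angular momentum would be e.g. kg·m²/s.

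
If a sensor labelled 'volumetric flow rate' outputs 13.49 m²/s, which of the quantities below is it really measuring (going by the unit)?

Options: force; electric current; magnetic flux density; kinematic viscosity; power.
kinematic viscosity

volumetric flow rate should have units dimensionally equivalent to m^3 / s (e.g. m³/s).
The given unit 'm²/s' reduces to m^2 / s. Of the listed options, that is the dimensionality of kinematic viscosity.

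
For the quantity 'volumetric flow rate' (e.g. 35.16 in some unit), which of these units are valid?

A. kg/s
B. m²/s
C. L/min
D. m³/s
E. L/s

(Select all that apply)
C, D, E

volumetric flow rate has SI base units: m^3 / s

Checking each option against m^3 / s:
  A. kg/s: ✗ does not match
  B. m²/s: ✗ does not match
  C. L/min: ✓ matches
  D. m³/s: ✓ matches
  E. L/s: ✓ matches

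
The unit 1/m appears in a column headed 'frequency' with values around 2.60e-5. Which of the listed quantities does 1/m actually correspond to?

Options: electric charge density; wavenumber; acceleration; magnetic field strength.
wavenumber

frequency should have units dimensionally equivalent to 1 / s (e.g. Hz).
The given unit '1/m' reduces to 1 / m. Of the listed options, that is the dimensionality of wavenumber.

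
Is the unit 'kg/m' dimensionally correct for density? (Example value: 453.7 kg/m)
No

density has SI base units: kg / m^3
kg/m does NOT reduce to kg / m^3; a valid unit for density would be e.g. kg/m³.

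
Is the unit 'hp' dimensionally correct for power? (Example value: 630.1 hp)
Yes

power has SI base units: kg * m^2 / s^3
hp reduces to the same SI base units, so it is a valid unit for power.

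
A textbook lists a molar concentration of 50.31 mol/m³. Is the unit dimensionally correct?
Yes

molar concentration has SI base units: mol / m^3
mol/m³ reduces to the same SI base units, so it is a valid unit for molar concentration.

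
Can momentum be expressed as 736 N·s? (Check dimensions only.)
Yes

momentum has SI base units: kg * m / s
N·s reduces to the same SI base units, so it is a valid unit for momentum.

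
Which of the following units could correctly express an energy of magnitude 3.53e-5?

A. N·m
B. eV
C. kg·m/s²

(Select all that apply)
A, B

energy has SI base units: kg * m^2 / s^2

Checking each option against kg * m^2 / s^2:
  A. N·m: ✓ matches
  B. eV: ✓ matches
  C. kg·m/s²: ✗ does not match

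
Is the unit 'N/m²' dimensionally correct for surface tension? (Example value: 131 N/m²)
No

surface tension has SI base units: kg / s^2
N/m² does NOT reduce to kg / s^2; a valid unit for surface tension would be e.g. N/m.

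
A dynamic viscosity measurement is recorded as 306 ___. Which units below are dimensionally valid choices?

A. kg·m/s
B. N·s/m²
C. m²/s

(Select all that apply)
B

dynamic viscosity has SI base units: kg / (m * s)

Checking each option against kg / (m * s):
  A. kg·m/s: ✗ does not match
  B. N·s/m²: ✓ matches
  C. m²/s: ✗ does not match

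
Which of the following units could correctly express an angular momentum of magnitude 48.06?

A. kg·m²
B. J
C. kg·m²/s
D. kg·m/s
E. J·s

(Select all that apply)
C, E

angular momentum has SI base units: kg * m^2 / s

Checking each option against kg * m^2 / s:
  A. kg·m²: ✗ does not match
  B. J: ✗ does not match
  C. kg·m²/s: ✓ matches
  D. kg·m/s: ✗ does not match
  E. J·s: ✓ matches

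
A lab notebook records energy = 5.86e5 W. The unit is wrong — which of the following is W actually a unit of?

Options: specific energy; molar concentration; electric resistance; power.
power

energy should have units dimensionally equivalent to kg * m^2 / s^2 (e.g. J).
The given unit 'W' reduces to kg * m^2 / s^3. Of the listed options, that is the dimensionality of power.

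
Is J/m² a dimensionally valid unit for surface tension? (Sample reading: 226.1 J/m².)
Yes

surface tension has SI base units: kg / s^2
J/m² reduces to the same SI base units, so it is a valid unit for surface tension.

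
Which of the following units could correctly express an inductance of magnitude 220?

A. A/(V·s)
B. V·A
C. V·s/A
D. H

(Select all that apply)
C, D

inductance has SI base units: kg * m^2 / (A^2 * s^2)

Checking each option against kg * m^2 / (A^2 * s^2):
  A. A/(V·s): ✗ does not match
  B. V·A: ✗ does not match
  C. V·s/A: ✓ matches
  D. H: ✓ matches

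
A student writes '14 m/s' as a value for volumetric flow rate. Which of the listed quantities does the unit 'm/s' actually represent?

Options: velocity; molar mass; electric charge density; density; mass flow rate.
velocity

volumetric flow rate should have units dimensionally equivalent to m^3 / s (e.g. m³/s).
The given unit 'm/s' reduces to m / s. Of the listed options, that is the dimensionality of velocity.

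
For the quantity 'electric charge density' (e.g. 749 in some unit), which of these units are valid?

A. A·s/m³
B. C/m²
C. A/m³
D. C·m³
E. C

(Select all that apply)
A

electric charge density has SI base units: A * s / m^3

Checking each option against A * s / m^3:
  A. A·s/m³: ✓ matches
  B. C/m²: ✗ does not match
  C. A/m³: ✗ does not match
  D. C·m³: ✗ does not match
  E. C: ✗ does not match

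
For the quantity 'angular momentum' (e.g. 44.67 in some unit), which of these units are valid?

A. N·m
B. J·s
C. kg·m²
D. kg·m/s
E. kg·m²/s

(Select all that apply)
B, E

angular momentum has SI base units: kg * m^2 / s

Checking each option against kg * m^2 / s:
  A. N·m: ✗ does not match
  B. J·s: ✓ matches
  C. kg·m²: ✗ does not match
  D. kg·m/s: ✗ does not match
  E. kg·m²/s: ✓ matches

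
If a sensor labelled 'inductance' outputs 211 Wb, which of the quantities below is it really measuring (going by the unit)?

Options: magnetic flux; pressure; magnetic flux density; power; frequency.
magnetic flux

inductance should have units dimensionally equivalent to kg * m^2 / (A^2 * s^2) (e.g. H).
The given unit 'Wb' reduces to kg * m^2 / (A * s^2). Of the listed options, that is the dimensionality of magnetic flux.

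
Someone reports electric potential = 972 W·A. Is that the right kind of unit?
No

electric potential has SI base units: kg * m^2 / (A * s^3)
W·A does NOT reduce to kg * m^2 / (A * s^3); a valid unit for electric potential would be e.g. V.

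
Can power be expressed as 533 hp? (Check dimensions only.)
Yes

power has SI base units: kg * m^2 / s^3
hp reduces to the same SI base units, so it is a valid unit for power.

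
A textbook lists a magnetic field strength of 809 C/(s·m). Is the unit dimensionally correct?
Yes

magnetic field strength has SI base units: A / m
C/(s·m) reduces to the same SI base units, so it is a valid unit for magnetic field strength.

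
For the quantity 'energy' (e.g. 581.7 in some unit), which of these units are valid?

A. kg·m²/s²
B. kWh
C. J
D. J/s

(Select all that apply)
A, B, C

energy has SI base units: kg * m^2 / s^2

Checking each option against kg * m^2 / s^2:
  A. kg·m²/s²: ✓ matches
  B. kWh: ✓ matches
  C. J: ✓ matches
  D. J/s: ✗ does not match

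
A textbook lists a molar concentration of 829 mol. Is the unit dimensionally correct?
No

molar concentration has SI base units: mol / m^3
mol does NOT reduce to mol / m^3; a valid unit for molar concentration would be e.g. mol/m³.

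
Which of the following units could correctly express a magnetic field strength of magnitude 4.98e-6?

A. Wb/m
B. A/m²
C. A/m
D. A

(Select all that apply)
C

magnetic field strength has SI base units: A / m

Checking each option against A / m:
  A. Wb/m: ✗ does not match
  B. A/m²: ✗ does not match
  C. A/m: ✓ matches
  D. A: ✗ does not match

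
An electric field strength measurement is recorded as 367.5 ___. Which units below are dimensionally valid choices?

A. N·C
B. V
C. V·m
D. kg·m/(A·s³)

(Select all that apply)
D

electric field strength has SI base units: kg * m / (A * s^3)

Checking each option against kg * m / (A * s^3):
  A. N·C: ✗ does not match
  B. V: ✗ does not match
  C. V·m: ✗ does not match
  D. kg·m/(A·s³): ✓ matches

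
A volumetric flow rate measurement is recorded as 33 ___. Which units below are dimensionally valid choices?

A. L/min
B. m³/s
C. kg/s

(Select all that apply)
A, B

volumetric flow rate has SI base units: m^3 / s

Checking each option against m^3 / s:
  A. L/min: ✓ matches
  B. m³/s: ✓ matches
  C. kg/s: ✗ does not match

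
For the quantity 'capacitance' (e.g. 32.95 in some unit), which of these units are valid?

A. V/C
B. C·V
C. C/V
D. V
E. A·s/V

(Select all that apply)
C, E

capacitance has SI base units: A^2 * s^4 / (kg * m^2)

Checking each option against A^2 * s^4 / (kg * m^2):
  A. V/C: ✗ does not match
  B. C·V: ✗ does not match
  C. C/V: ✓ matches
  D. V: ✗ does not match
  E. A·s/V: ✓ matches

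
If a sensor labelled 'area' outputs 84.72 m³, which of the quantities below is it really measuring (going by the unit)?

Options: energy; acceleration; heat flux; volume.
volume

area should have units dimensionally equivalent to m^2 (e.g. m²).
The given unit 'm³' reduces to m^3. Of the listed options, that is the dimensionality of volume.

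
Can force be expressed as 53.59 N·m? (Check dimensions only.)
No

force has SI base units: kg * m / s^2
N·m does NOT reduce to kg * m / s^2; a valid unit for force would be e.g. N.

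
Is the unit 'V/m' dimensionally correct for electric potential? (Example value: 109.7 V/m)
No

electric potential has SI base units: kg * m^2 / (A * s^3)
V/m does NOT reduce to kg * m^2 / (A * s^3); a valid unit for electric potential would be e.g. V.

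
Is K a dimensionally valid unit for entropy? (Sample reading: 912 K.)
No

entropy has SI base units: kg * m^2 / (s^2 * K)
K does NOT reduce to kg * m^2 / (s^2 * K); a valid unit for entropy would be e.g. J/K.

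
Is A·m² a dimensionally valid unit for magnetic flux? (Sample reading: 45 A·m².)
No

magnetic flux has SI base units: kg * m^2 / (A * s^2)
A·m² does NOT reduce to kg * m^2 / (A * s^2); a valid unit for magnetic flux would be e.g. Wb.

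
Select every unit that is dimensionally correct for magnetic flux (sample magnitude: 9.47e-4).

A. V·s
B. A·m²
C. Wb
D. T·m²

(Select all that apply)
A, C, D

magnetic flux has SI base units: kg * m^2 / (A * s^2)

Checking each option against kg * m^2 / (A * s^2):
  A. V·s: ✓ matches
  B. A·m²: ✗ does not match
  C. Wb: ✓ matches
  D. T·m²: ✓ matches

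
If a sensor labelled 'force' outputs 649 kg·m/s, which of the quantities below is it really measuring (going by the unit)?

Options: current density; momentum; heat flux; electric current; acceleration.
momentum

force should have units dimensionally equivalent to kg * m / s^2 (e.g. N).
The given unit 'kg·m/s' reduces to kg * m / s. Of the listed options, that is the dimensionality of momentum.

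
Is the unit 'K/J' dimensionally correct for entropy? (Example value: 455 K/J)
No

entropy has SI base units: kg * m^2 / (s^2 * K)
K/J does NOT reduce to kg * m^2 / (s^2 * K); a valid unit for entropy would be e.g. J/K.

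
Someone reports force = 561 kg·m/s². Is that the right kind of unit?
Yes

force has SI base units: kg * m / s^2
kg·m/s² reduces to the same SI base units, so it is a valid unit for force.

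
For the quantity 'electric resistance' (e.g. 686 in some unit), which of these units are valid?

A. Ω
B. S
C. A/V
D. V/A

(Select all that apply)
A, D

electric resistance has SI base units: kg * m^2 / (A^2 * s^3)

Checking each option against kg * m^2 / (A^2 * s^3):
  A. Ω: ✓ matches
  B. S: ✗ does not match
  C. A/V: ✗ does not match
  D. V/A: ✓ matches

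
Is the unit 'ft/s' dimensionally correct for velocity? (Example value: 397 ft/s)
Yes

velocity has SI base units: m / s
ft/s reduces to the same SI base units, so it is a valid unit for velocity.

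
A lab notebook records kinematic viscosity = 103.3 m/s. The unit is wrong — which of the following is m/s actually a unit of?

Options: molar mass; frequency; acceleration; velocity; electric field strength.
velocity

kinematic viscosity should have units dimensionally equivalent to m^2 / s (e.g. m²/s).
The given unit 'm/s' reduces to m / s. Of the listed options, that is the dimensionality of velocity.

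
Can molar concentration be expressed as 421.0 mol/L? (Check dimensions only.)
Yes

molar concentration has SI base units: mol / m^3
mol/L reduces to the same SI base units, so it is a valid unit for molar concentration.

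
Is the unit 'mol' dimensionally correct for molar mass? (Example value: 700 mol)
No

molar mass has SI base units: kg / mol
mol does NOT reduce to kg / mol; a valid unit for molar mass would be e.g. kg/mol.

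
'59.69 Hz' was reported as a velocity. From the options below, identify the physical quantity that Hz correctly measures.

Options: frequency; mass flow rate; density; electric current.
frequency

velocity should have units dimensionally equivalent to m / s (e.g. m/s).
The given unit 'Hz' reduces to 1 / s. Of the listed options, that is the dimensionality of frequency.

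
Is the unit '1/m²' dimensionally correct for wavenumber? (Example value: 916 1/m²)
No

wavenumber has SI base units: 1 / m
1/m² does NOT reduce to 1 / m; a valid unit for wavenumber would be e.g. 1/m.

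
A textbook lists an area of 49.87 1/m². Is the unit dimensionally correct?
No

area has SI base units: m^2
1/m² does NOT reduce to m^2; a valid unit for area would be e.g. m².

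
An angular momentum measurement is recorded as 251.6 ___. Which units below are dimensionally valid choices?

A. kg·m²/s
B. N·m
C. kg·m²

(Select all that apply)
A

angular momentum has SI base units: kg * m^2 / s

Checking each option against kg * m^2 / s:
  A. kg·m²/s: ✓ matches
  B. N·m: ✗ does not match
  C. kg·m²: ✗ does not match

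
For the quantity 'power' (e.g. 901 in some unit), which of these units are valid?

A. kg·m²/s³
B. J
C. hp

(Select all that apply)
A, C

power has SI base units: kg * m^2 / s^3

Checking each option against kg * m^2 / s^3:
  A. kg·m²/s³: ✓ matches
  B. J: ✗ does not match
  C. hp: ✓ matches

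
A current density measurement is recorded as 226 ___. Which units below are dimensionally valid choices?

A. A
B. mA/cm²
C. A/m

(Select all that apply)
B

current density has SI base units: A / m^2

Checking each option against A / m^2:
  A. A: ✗ does not match
  B. mA/cm²: ✓ matches
  C. A/m: ✗ does not match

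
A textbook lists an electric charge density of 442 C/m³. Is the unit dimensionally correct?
Yes

electric charge density has SI base units: A * s / m^3
C/m³ reduces to the same SI base units, so it is a valid unit for electric charge density.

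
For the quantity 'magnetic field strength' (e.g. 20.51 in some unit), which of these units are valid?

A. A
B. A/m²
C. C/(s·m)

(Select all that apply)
C

magnetic field strength has SI base units: A / m

Checking each option against A / m:
  A. A: ✗ does not match
  B. A/m²: ✗ does not match
  C. C/(s·m): ✓ matches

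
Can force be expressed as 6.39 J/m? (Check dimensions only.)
Yes

force has SI base units: kg * m / s^2
J/m reduces to the same SI base units, so it is a valid unit for force.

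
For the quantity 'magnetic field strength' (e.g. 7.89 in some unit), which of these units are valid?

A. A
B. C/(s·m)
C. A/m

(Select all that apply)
B, C

magnetic field strength has SI base units: A / m

Checking each option against A / m:
  A. A: ✗ does not match
  B. C/(s·m): ✓ matches
  C. A/m: ✓ matches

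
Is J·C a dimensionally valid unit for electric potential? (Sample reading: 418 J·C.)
No

electric potential has SI base units: kg * m^2 / (A * s^3)
J·C does NOT reduce to kg * m^2 / (A * s^3); a valid unit for electric potential would be e.g. V.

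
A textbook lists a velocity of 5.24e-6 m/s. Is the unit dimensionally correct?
Yes

velocity has SI base units: m / s
m/s reduces to the same SI base units, so it is a valid unit for velocity.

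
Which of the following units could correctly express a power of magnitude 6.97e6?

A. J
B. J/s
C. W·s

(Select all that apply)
B

power has SI base units: kg * m^2 / s^3

Checking each option against kg * m^2 / s^3:
  A. J: ✗ does not match
  B. J/s: ✓ matches
  C. W·s: ✗ does not match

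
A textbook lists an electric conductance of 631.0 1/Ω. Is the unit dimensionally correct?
Yes

electric conductance has SI base units: A^2 * s^3 / (kg * m^2)
1/Ω reduces to the same SI base units, so it is a valid unit for electric conductance.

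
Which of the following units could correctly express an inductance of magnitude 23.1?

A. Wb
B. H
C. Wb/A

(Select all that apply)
B, C

inductance has SI base units: kg * m^2 / (A^2 * s^2)

Checking each option against kg * m^2 / (A^2 * s^2):
  A. Wb: ✗ does not match
  B. H: ✓ matches
  C. Wb/A: ✓ matches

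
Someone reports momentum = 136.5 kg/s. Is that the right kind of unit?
No

momentum has SI base units: kg * m / s
kg/s does NOT reduce to kg * m / s; a valid unit for momentum would be e.g. kg·m/s.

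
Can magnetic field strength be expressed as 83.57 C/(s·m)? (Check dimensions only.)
Yes

magnetic field strength has SI base units: A / m
C/(s·m) reduces to the same SI base units, so it is a valid unit for magnetic field strength.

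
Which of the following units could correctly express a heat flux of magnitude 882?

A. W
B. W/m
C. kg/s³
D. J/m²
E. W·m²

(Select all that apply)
C

heat flux has SI base units: kg / s^3

Checking each option against kg / s^3:
  A. W: ✗ does not match
  B. W/m: ✗ does not match
  C. kg/s³: ✓ matches
  D. J/m²: ✗ does not match
  E. W·m²: ✗ does not match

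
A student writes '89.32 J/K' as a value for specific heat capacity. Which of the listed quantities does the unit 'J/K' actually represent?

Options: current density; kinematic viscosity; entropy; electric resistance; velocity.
entropy

specific heat capacity should have units dimensionally equivalent to m^2 / (s^2 * K) (e.g. J/(kg·K)).
The given unit 'J/K' reduces to kg * m^2 / (s^2 * K). Of the listed options, that is the dimensionality of entropy.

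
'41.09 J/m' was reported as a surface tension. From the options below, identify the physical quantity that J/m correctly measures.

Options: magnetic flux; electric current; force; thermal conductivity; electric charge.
force

surface tension should have units dimensionally equivalent to kg / s^2 (e.g. N/m).
The given unit 'J/m' reduces to kg * m / s^2. Of the listed options, that is the dimensionality of force.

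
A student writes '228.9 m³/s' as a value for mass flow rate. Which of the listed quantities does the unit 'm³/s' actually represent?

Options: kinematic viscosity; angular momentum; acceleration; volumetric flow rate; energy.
volumetric flow rate

mass flow rate should have units dimensionally equivalent to kg / s (e.g. kg/s).
The given unit 'm³/s' reduces to m^3 / s. Of the listed options, that is the dimensionality of volumetric flow rate.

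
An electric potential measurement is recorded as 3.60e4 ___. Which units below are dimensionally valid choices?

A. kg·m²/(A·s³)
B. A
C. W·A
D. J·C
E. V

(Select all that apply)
A, E

electric potential has SI base units: kg * m^2 / (A * s^3)

Checking each option against kg * m^2 / (A * s^3):
  A. kg·m²/(A·s³): ✓ matches
  B. A: ✗ does not match
  C. W·A: ✗ does not match
  D. J·C: ✗ does not match
  E. V: ✓ matches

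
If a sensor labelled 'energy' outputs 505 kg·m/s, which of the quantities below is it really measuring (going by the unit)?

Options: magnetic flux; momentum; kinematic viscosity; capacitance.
momentum

energy should have units dimensionally equivalent to kg * m^2 / s^2 (e.g. J).
The given unit 'kg·m/s' reduces to kg * m / s. Of the listed options, that is the dimensionality of momentum.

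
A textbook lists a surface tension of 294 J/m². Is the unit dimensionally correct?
Yes

surface tension has SI base units: kg / s^2
J/m² reduces to the same SI base units, so it is a valid unit for surface tension.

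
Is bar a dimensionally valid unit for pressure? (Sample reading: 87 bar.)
Yes

pressure has SI base units: kg / (m * s^2)
bar reduces to the same SI base units, so it is a valid unit for pressure.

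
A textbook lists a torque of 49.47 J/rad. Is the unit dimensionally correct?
Yes

torque has SI base units: kg * m^2 / s^2
J/rad reduces to the same SI base units, so it is a valid unit for torque.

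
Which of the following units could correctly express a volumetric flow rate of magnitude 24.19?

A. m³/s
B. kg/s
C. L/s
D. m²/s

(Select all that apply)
A, C

volumetric flow rate has SI base units: m^3 / s

Checking each option against m^3 / s:
  A. m³/s: ✓ matches
  B. kg/s: ✗ does not match
  C. L/s: ✓ matches
  D. m²/s: ✗ does not match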